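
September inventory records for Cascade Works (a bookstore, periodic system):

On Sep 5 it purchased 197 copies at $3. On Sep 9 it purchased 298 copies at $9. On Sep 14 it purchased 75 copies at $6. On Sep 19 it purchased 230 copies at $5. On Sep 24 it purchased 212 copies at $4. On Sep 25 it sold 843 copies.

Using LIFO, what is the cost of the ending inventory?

Sep 25, 843 sold [LIFO — newest first]: 212 @ $4 + 230 @ $5 + 75 @ $6 + 298 @ $9 + 28 @ $3 = $5,214
Ending inventory: 169 @ $3 = $507

Ending inventory = $507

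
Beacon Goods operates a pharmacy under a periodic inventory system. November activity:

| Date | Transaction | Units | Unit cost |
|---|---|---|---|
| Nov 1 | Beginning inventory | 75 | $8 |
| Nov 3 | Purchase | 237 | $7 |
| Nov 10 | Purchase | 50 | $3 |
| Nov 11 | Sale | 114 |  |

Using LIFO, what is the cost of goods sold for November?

Nov 11, 114 sold [LIFO — newest first]: 50 @ $3 + 64 @ $7 = $598
Ending inventory: 75 @ $8 + 173 @ $7 = $1,811
Check: goods available $2,409 = COGS $598 + ending $1,811

COGS = $598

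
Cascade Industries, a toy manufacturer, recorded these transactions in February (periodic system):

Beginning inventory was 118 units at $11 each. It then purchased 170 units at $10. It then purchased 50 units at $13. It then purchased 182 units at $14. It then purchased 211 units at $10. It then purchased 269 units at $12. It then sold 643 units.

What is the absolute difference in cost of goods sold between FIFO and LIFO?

FIFO COGS: 118 @ $11 + 170 @ $10 + 50 @ $13 + 182 @ $14 + 123 @ $10 = $7,426
LIFO COGS: 269 @ $12 + 211 @ $10 + 163 @ $14 = $7,620
Difference = |$7,426 − $7,620| = $194

$194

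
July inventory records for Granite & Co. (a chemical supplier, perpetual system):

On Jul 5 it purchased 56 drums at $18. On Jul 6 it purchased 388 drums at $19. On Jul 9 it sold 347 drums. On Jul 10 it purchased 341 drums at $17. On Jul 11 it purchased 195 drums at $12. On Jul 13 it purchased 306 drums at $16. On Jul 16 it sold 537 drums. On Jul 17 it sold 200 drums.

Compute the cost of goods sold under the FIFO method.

COGS = $18,181

Jul 9, 347 sold [FIFO — oldest first]: 56 @ $18 + 291 @ $19 = $6,537
Jul 16, 537 sold [FIFO — oldest first]: 97 @ $19 + 341 @ $17 + 99 @ $12 = $8,828
Jul 17, 200 sold [FIFO — oldest first]: 96 @ $12 + 104 @ $16 = $2,816
Total COGS = $6,537 + $8,828 + $2,816 = $18,181
Ending inventory: 202 @ $16 = $3,232
Check: goods available $21,413 = COGS $18,181 + ending $3,232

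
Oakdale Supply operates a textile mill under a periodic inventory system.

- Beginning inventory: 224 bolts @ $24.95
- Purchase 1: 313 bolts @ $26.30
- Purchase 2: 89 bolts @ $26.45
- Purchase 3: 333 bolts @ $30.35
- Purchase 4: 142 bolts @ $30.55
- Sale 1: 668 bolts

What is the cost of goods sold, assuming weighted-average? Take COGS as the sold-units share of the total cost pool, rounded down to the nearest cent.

COGS = $18,577.43

Sale 1, sell 668: 668/1101 × $30,619.40 → $18,577.43
Ending inventory (cost pool remaining) = $12,041.97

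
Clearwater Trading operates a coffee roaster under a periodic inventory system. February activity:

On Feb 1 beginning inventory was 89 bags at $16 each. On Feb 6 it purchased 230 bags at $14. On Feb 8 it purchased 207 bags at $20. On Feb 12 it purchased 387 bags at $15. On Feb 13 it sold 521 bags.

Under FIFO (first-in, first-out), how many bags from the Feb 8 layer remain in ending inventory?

Feb 13, 521 sold [FIFO — oldest first]: 89 @ $16 + 230 @ $14 + 202 @ $20 = $8,684
Ending inventory: 5 @ $20 + 387 @ $15 = $5,905
Check: goods available $14,589 = COGS $8,684 + ending $5,905

5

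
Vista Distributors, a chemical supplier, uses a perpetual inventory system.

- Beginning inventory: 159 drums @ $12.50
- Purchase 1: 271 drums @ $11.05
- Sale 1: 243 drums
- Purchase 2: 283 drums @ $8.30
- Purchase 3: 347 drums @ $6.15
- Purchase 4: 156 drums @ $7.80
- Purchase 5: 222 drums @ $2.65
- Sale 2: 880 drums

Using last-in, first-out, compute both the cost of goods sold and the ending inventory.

Sale 1 (243) [LIFO — newest first]: 243 @ $11.05 = $2,685.15
Sale 2 (880) [LIFO — newest first]: 222 @ $2.65 + 156 @ $7.80 + 347 @ $6.15 + 155 @ $8.30 = $5,225.65
Total COGS = $2,685.15 + $5,225.65 = $7,910.80
Ending inventory: 159 @ $12.50 + 28 @ $11.05 + 128 @ $8.30 = $3,359.30
Check: goods available $11,270.10 = COGS $7,910.80 + ending $3,359.30

COGS = $7,910.80; ending inventory = $3,359.30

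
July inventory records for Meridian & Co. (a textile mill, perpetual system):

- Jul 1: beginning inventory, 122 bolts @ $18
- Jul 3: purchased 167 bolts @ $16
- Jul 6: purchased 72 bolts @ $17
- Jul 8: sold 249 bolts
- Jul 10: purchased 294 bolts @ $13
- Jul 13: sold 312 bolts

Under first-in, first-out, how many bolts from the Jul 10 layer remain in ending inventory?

94

Jul 8, 249 sold [FIFO — oldest first]: 122 @ $18 + 127 @ $16 = $4,228
Jul 13, 312 sold [FIFO — oldest first]: 40 @ $16 + 72 @ $17 + 200 @ $13 = $4,464
Total COGS = $4,228 + $4,464 = $8,692
Ending inventory: 94 @ $13 = $1,222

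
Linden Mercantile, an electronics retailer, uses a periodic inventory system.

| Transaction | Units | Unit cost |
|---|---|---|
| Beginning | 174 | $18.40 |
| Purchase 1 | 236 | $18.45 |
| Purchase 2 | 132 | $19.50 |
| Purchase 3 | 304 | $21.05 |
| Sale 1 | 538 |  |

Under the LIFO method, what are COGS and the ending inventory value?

Sale 1 (538) [LIFO — newest first]: 304 @ $21.05 + 132 @ $19.50 + 102 @ $18.45 = $10,855.10
Ending inventory: 174 @ $18.40 + 134 @ $18.45 = $5,673.90
Check: goods available $16,529.00 = COGS $10,855.10 + ending $5,673.90

COGS = $10,855.10; ending inventory = $5,673.90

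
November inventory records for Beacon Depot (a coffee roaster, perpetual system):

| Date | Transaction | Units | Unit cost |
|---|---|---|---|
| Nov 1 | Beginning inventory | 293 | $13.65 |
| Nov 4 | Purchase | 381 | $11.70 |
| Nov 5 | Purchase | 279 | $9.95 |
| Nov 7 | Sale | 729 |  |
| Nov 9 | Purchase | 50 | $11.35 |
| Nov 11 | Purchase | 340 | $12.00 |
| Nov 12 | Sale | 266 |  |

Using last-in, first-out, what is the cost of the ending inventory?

Ending inventory = $4,513.10

Nov 7, 729 sold [LIFO — newest first]: 279 @ $9.95 + 381 @ $11.70 + 69 @ $13.65 = $8,175.60
Nov 12, 266 sold [LIFO — newest first]: 266 @ $12.00 = $3,192.00
Total COGS = $8,175.60 + $3,192.00 = $11,367.60
Ending inventory: 224 @ $13.65 + 50 @ $11.35 + 74 @ $12.00 = $4,513.10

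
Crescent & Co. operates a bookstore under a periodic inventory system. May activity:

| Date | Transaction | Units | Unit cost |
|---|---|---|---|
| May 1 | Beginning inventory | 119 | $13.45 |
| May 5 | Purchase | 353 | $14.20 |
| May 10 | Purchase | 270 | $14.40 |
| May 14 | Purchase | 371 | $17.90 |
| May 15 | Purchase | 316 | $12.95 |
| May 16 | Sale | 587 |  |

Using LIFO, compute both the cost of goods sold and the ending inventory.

COGS = $8,943.10; ending inventory = $12,291.15

May 16, 587 sold [LIFO — newest first]: 316 @ $12.95 + 271 @ $17.90 = $8,943.10
Ending inventory: 119 @ $13.45 + 353 @ $14.20 + 270 @ $14.40 + 100 @ $17.90 = $12,291.15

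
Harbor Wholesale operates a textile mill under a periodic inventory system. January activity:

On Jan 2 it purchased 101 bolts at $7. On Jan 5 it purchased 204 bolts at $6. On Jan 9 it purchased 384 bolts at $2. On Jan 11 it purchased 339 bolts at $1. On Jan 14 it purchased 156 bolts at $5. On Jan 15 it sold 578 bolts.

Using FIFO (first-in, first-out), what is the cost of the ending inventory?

Jan 15, 578 sold [FIFO — oldest first]: 101 @ $7 + 204 @ $6 + 273 @ $2 = $2,477
Ending inventory: 111 @ $2 + 339 @ $1 + 156 @ $5 = $1,341
Check: goods available $3,818 = COGS $2,477 + ending $1,341

Ending inventory = $1,341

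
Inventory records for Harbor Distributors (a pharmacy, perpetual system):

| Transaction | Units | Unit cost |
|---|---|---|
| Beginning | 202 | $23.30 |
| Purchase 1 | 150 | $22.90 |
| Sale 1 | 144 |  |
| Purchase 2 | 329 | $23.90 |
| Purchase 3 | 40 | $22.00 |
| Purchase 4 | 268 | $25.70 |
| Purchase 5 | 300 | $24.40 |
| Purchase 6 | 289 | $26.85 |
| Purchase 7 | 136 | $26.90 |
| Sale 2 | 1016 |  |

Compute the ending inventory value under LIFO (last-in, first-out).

Sale 1 (144) [LIFO — newest first]: 144 @ $22.90 = $3,297.60
Sale 2 (1016) [LIFO — newest first]: 136 @ $26.90 + 289 @ $26.85 + 300 @ $24.40 + 268 @ $25.70 + 23 @ $22.00 = $26,131.65
Total COGS = $3,297.60 + $26,131.65 = $29,429.25
Ending inventory: 202 @ $23.30 + 6 @ $22.90 + 329 @ $23.90 + 17 @ $22.00 = $13,081.10
Check: goods available $42,510.35 = COGS $29,429.25 + ending $13,081.10

Ending inventory = $13,081.10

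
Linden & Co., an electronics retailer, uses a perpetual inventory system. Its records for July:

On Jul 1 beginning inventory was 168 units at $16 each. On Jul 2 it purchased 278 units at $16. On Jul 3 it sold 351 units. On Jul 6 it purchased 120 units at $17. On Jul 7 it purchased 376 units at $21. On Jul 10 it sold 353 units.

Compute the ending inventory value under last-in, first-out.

Jul 3, 351 sold [LIFO — newest first]: 278 @ $16 + 73 @ $16 = $5,616
Jul 10, 353 sold [LIFO — newest first]: 353 @ $21 = $7,413
Total COGS = $5,616 + $7,413 = $13,029
Ending inventory: 95 @ $16 + 120 @ $17 + 23 @ $21 = $4,043

Ending inventory = $4,043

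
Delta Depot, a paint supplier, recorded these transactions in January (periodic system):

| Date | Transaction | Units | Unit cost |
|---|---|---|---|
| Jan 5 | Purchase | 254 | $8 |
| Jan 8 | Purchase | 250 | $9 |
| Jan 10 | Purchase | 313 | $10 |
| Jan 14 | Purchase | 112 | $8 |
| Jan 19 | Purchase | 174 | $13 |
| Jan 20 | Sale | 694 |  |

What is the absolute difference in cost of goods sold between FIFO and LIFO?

$961

FIFO COGS: 254 @ $8 + 250 @ $9 + 190 @ $10 = $6,182
LIFO COGS: 174 @ $13 + 112 @ $8 + 313 @ $10 + 95 @ $9 = $7,143
Difference = |$6,182 − $7,143| = $961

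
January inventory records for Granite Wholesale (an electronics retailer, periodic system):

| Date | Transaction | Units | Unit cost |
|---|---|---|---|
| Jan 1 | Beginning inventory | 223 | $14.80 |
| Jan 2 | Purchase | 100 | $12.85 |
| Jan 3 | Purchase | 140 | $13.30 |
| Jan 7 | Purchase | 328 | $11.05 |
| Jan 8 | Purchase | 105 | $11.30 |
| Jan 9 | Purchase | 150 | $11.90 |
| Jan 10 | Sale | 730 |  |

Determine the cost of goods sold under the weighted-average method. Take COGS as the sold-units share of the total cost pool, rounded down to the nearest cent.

Jan 10, sell 730: 730/1046 × $13,043.30 → $9,102.87
Ending inventory (cost pool remaining) = $3,940.43

COGS = $9,102.87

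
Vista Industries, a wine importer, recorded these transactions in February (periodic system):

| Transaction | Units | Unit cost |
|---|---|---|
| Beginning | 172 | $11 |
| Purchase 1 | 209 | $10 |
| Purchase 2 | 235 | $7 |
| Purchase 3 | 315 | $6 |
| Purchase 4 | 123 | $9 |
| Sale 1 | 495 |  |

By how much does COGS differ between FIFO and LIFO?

FIFO COGS: 172 @ $11 + 209 @ $10 + 114 @ $7 = $4,780
LIFO COGS: 123 @ $9 + 315 @ $6 + 57 @ $7 = $3,396
Difference = |$4,780 − $3,396| = $1,384

$1,384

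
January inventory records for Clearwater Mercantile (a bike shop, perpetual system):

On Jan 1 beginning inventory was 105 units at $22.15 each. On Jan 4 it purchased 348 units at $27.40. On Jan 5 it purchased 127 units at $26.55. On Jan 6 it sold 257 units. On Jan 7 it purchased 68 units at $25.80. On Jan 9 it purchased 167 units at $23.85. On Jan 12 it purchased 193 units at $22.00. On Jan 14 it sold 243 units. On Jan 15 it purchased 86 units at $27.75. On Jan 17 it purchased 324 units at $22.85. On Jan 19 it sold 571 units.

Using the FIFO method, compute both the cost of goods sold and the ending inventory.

Jan 6, 257 sold [FIFO — oldest first]: 105 @ $22.15 + 152 @ $27.40 = $6,490.55
Jan 14, 243 sold [FIFO — oldest first]: 196 @ $27.40 + 47 @ $26.55 = $6,618.25
Jan 19, 571 sold [FIFO — oldest first]: 80 @ $26.55 + 68 @ $25.80 + 167 @ $23.85 + 193 @ $22.00 + 63 @ $27.75 = $13,855.60
Total COGS = $6,490.55 + $6,618.25 + $13,855.60 = $26,964.40
Ending inventory: 23 @ $27.75 + 324 @ $22.85 = $8,041.65
Check: goods available $35,006.05 = COGS $26,964.40 + ending $8,041.65

COGS = $26,964.40; ending inventory = $8,041.65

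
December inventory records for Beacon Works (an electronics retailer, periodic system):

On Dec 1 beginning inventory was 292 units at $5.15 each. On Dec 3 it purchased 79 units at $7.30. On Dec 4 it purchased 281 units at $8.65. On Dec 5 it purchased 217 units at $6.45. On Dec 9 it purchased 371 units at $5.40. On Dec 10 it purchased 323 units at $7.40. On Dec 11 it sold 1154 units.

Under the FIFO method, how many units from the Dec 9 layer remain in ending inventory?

Dec 11, 1154 sold [FIFO — oldest first]: 292 @ $5.15 + 79 @ $7.30 + 281 @ $8.65 + 217 @ $6.45 + 285 @ $5.40 = $7,449.80
Ending inventory: 86 @ $5.40 + 323 @ $7.40 = $2,854.60
Check: goods available $10,304.40 = COGS $7,449.80 + ending $2,854.60

86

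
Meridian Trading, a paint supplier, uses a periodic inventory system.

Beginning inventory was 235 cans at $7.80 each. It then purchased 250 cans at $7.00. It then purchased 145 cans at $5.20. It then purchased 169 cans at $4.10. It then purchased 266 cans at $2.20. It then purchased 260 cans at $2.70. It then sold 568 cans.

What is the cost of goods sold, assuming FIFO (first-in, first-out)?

COGS = $4,014.60

Sale 1 (568) [FIFO — oldest first]: 235 @ $7.80 + 250 @ $7.00 + 83 @ $5.20 = $4,014.60
Ending inventory: 62 @ $5.20 + 169 @ $4.10 + 266 @ $2.20 + 260 @ $2.70 = $2,302.50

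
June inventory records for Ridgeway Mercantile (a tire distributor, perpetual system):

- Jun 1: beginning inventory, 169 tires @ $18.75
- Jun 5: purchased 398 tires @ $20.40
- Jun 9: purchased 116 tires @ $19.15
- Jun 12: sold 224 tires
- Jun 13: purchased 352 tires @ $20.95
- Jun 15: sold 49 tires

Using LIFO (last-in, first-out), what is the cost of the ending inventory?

Ending inventory = $15,432.60

Jun 12, 224 sold [LIFO — newest first]: 116 @ $19.15 + 108 @ $20.40 = $4,424.60
Jun 15, 49 sold [LIFO — newest first]: 49 @ $20.95 = $1,026.55
Total COGS = $4,424.60 + $1,026.55 = $5,451.15
Ending inventory: 169 @ $18.75 + 290 @ $20.40 + 303 @ $20.95 = $15,432.60
Check: goods available $20,883.75 = COGS $5,451.15 + ending $15,432.60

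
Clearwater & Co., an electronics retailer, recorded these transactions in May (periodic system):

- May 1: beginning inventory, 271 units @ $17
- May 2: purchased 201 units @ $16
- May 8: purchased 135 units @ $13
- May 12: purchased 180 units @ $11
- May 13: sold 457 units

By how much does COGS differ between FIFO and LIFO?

$1,576

FIFO COGS: 271 @ $17 + 186 @ $16 = $7,583
LIFO COGS: 180 @ $11 + 135 @ $13 + 142 @ $16 = $6,007
Difference = |$7,583 − $6,007| = $1,576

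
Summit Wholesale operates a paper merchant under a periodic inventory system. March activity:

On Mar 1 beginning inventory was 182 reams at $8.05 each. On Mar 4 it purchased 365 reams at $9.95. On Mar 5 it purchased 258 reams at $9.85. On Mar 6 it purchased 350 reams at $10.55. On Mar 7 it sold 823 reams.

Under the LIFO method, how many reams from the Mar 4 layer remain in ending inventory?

150

Mar 7, 823 sold [LIFO — newest first]: 350 @ $10.55 + 258 @ $9.85 + 215 @ $9.95 = $8,373.05
Ending inventory: 182 @ $8.05 + 150 @ $9.95 = $2,957.60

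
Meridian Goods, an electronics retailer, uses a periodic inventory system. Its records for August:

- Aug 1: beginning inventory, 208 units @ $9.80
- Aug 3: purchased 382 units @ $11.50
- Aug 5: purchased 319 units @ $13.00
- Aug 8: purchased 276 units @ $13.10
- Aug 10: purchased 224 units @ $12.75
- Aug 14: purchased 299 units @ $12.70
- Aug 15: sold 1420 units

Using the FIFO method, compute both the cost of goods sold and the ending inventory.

COGS = $17,189.70; ending inventory = $3,657.60

Aug 15, 1420 sold [FIFO — oldest first]: 208 @ $9.80 + 382 @ $11.50 + 319 @ $13.00 + 276 @ $13.10 + 224 @ $12.75 + 11 @ $12.70 = $17,189.70
Ending inventory: 288 @ $12.70 = $3,657.60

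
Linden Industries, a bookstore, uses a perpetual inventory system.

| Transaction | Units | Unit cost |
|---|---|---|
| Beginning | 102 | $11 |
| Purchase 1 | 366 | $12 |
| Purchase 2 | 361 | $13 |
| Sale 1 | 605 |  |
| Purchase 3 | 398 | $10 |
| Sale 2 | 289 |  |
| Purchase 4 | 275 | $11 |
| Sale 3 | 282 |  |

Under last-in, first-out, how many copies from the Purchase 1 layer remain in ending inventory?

122

Sale 1 (605) [LIFO — newest first]: 361 @ $13 + 244 @ $12 = $7,621
Sale 2 (289) [LIFO — newest first]: 289 @ $10 = $2,890
Sale 3 (282) [LIFO — newest first]: 275 @ $11 + 7 @ $10 = $3,095
Total COGS = $7,621 + $2,890 + $3,095 = $13,606
Ending inventory: 102 @ $11 + 122 @ $12 + 102 @ $10 = $3,606
Check: goods available $17,212 = COGS $13,606 + ending $3,606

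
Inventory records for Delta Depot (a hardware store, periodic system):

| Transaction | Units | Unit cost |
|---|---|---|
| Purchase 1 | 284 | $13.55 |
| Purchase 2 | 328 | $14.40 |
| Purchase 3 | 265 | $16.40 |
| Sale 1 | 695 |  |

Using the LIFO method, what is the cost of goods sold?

COGS = $10,451.30

Sale 1 (695) [LIFO — newest first]: 265 @ $16.40 + 328 @ $14.40 + 102 @ $13.55 = $10,451.30
Ending inventory: 182 @ $13.55 = $2,466.10
Check: goods available $12,917.40 = COGS $10,451.30 + ending $2,466.10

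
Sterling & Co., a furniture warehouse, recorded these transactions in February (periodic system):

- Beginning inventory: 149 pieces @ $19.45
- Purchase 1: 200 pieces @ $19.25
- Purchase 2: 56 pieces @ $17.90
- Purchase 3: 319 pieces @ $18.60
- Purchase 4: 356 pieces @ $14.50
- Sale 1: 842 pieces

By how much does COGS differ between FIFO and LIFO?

FIFO COGS: 149 @ $19.45 + 200 @ $19.25 + 56 @ $17.90 + 319 @ $18.60 + 118 @ $14.50 = $15,394.85
LIFO COGS: 356 @ $14.50 + 319 @ $18.60 + 56 @ $17.90 + 111 @ $19.25 = $14,234.55
Difference = |$15,394.85 − $14,234.55| = $1,160.30

$1,160.30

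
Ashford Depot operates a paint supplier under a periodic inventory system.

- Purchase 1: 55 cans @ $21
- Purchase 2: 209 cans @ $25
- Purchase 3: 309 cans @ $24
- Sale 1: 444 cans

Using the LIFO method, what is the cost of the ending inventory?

Sale 1 (444) [LIFO — newest first]: 309 @ $24 + 135 @ $25 = $10,791
Ending inventory: 55 @ $21 + 74 @ $25 = $3,005

Ending inventory = $3,005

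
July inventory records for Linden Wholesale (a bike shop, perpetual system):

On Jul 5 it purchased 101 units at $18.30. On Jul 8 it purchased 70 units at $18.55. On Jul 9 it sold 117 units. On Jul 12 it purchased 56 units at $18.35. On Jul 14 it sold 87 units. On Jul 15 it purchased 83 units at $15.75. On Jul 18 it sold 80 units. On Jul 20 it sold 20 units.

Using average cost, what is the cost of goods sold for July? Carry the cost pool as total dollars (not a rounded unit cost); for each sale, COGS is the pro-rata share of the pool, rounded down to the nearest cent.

After Jul 5: 101 on hand, pool $1,848.30 (≈ $18.3000 each)
After Jul 8: 171 on hand, pool $3,146.80 (≈ $18.4023 each)
Jul 9, sell 117: 117/171 × $3,146.80 → $2,153.07
After Jul 12: 110 on hand, pool $2,021.33 (≈ $18.3757 each)
Jul 14, sell 87: 87/110 × $2,021.33 → $1,598.68
After Jul 15: 106 on hand, pool $1,729.90 (≈ $16.3198 each)
Jul 18, sell 80: 80/106 × $1,729.90 → $1,305.58
Jul 20, sell 20: 20/26 × $424.32 → $326.40
Total COGS = $2,153.07 + $1,598.68 + $1,305.58 + $326.40 = $5,383.73
Ending inventory (cost pool remaining) = $97.92
Check: goods available $5,481.65 = COGS $5,383.73 + ending $97.92

COGS = $5,383.73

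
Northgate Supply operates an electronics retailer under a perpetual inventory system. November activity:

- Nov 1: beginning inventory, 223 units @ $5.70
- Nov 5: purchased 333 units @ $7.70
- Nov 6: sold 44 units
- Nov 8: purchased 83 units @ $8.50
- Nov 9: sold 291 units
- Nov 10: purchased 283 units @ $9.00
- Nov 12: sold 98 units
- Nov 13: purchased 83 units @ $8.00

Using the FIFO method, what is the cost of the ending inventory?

Ending inventory = $4,863.60

Nov 6, 44 sold [FIFO — oldest first]: 44 @ $5.70 = $250.80
Nov 9, 291 sold [FIFO — oldest first]: 179 @ $5.70 + 112 @ $7.70 = $1,882.70
Nov 12, 98 sold [FIFO — oldest first]: 98 @ $7.70 = $754.60
Total COGS = $250.80 + $1,882.70 + $754.60 = $2,888.10
Ending inventory: 123 @ $7.70 + 83 @ $8.50 + 283 @ $9.00 + 83 @ $8.00 = $4,863.60
Check: goods available $7,751.70 = COGS $2,888.10 + ending $4,863.60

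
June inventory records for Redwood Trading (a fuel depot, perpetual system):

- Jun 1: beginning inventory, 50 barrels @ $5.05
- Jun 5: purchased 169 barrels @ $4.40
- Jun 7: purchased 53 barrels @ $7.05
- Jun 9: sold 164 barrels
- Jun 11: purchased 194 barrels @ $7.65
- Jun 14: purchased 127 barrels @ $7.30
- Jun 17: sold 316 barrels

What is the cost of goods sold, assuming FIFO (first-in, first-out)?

Jun 9, 164 sold [FIFO — oldest first]: 50 @ $5.05 + 114 @ $4.40 = $754.10
Jun 17, 316 sold [FIFO — oldest first]: 55 @ $4.40 + 53 @ $7.05 + 194 @ $7.65 + 14 @ $7.30 = $2,201.95
Total COGS = $754.10 + $2,201.95 = $2,956.05
Ending inventory: 113 @ $7.30 = $824.90
Check: goods available $3,780.95 = COGS $2,956.05 + ending $824.90

COGS = $2,956.05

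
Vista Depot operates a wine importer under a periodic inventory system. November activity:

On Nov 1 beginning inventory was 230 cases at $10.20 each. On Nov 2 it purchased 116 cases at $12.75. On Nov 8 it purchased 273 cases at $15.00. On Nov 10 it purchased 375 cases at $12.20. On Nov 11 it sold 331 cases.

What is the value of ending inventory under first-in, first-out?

Ending inventory = $8,861.25

Nov 11, 331 sold [FIFO — oldest first]: 230 @ $10.20 + 101 @ $12.75 = $3,633.75
Ending inventory: 15 @ $12.75 + 273 @ $15.00 + 375 @ $12.20 = $8,861.25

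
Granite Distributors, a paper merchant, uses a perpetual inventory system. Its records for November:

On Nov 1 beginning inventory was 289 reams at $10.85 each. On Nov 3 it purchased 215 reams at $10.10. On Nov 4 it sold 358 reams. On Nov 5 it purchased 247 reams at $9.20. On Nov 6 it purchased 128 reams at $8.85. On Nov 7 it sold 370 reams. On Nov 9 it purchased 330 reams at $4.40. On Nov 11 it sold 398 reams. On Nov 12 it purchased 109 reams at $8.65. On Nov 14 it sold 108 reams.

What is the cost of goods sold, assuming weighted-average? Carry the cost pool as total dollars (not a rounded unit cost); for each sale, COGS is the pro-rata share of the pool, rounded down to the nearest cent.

COGS = $10,476.93

After Nov 1: 289 on hand, pool $3,135.65 (≈ $10.8500 each)
After Nov 3: 504 on hand, pool $5,307.15 (≈ $10.5301 each)
Nov 4, sell 358: 358/504 × $5,307.15 → $3,769.76
After Nov 5: 393 on hand, pool $3,809.79 (≈ $9.6941 each)
After Nov 6: 521 on hand, pool $4,942.59 (≈ $9.4867 each)
Nov 7, sell 370: 370/521 × $4,942.59 → $3,510.09
After Nov 9: 481 on hand, pool $2,884.50 (≈ $5.9969 each)
Nov 11, sell 398: 398/481 × $2,884.50 → $2,386.75
After Nov 12: 192 on hand, pool $1,440.60 (≈ $7.5031 each)
Nov 14, sell 108: 108/192 × $1,440.60 → $810.33
Total COGS = $3,769.76 + $3,510.09 + $2,386.75 + $810.33 = $10,476.93
Ending inventory (cost pool remaining) = $630.27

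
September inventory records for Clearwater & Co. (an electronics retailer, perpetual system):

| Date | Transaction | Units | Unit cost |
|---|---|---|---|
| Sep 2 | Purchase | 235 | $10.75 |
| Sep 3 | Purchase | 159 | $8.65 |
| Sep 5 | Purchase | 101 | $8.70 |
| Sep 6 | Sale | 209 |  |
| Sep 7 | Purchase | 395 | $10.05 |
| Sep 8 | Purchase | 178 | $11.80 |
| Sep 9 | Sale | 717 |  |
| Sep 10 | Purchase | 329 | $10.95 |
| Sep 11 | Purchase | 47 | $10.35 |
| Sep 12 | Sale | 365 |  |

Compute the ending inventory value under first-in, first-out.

Sep 6, 209 sold [FIFO — oldest first]: 209 @ $10.75 = $2,246.75
Sep 9, 717 sold [FIFO — oldest first]: 26 @ $10.75 + 159 @ $8.65 + 101 @ $8.70 + 395 @ $10.05 + 36 @ $11.80 = $6,928.10
Sep 12, 365 sold [FIFO — oldest first]: 142 @ $11.80 + 223 @ $10.95 = $4,117.45
Total COGS = $2,246.75 + $6,928.10 + $4,117.45 = $13,292.30
Ending inventory: 106 @ $10.95 + 47 @ $10.35 = $1,647.15
Check: goods available $14,939.45 = COGS $13,292.30 + ending $1,647.15

Ending inventory = $1,647.15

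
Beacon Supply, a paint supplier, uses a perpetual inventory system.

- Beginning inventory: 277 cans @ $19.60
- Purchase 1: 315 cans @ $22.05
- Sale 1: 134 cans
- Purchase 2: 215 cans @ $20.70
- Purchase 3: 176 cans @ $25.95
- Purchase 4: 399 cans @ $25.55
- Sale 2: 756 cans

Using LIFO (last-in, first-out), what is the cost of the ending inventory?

Ending inventory = $10,124.05

Sale 1 (134) [LIFO — newest first]: 134 @ $22.05 = $2,954.70
Sale 2 (756) [LIFO — newest first]: 399 @ $25.55 + 176 @ $25.95 + 181 @ $20.70 = $18,508.35
Total COGS = $2,954.70 + $18,508.35 = $21,463.05
Ending inventory: 277 @ $19.60 + 181 @ $22.05 + 34 @ $20.70 = $10,124.05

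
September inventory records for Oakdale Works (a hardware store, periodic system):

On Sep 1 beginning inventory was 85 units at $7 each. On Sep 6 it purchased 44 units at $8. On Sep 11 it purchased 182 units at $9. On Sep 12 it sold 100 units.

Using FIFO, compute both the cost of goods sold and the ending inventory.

Sep 12, 100 sold [FIFO — oldest first]: 85 @ $7 + 15 @ $8 = $715
Ending inventory: 29 @ $8 + 182 @ $9 = $1,870
Check: goods available $2,585 = COGS $715 + ending $1,870

COGS = $715; ending inventory = $1,870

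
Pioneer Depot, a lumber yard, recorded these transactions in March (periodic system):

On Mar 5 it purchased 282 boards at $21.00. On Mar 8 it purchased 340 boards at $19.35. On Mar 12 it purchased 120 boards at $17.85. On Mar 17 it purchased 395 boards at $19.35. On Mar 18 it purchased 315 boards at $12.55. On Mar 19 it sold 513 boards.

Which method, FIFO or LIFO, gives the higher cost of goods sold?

FIFO

FIFO COGS: 282 @ $21.00 + 231 @ $19.35 = $10,391.85
LIFO COGS: 315 @ $12.55 + 198 @ $19.35 = $7,784.55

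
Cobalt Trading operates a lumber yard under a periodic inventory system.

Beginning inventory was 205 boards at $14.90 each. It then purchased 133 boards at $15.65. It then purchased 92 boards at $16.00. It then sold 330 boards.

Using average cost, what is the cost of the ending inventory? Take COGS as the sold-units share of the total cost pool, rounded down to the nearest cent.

Ending inventory = $1,536.74

Sale 1, sell 330: 330/430 × $6,607.95 → $5,071.21
Ending inventory (cost pool remaining) = $1,536.74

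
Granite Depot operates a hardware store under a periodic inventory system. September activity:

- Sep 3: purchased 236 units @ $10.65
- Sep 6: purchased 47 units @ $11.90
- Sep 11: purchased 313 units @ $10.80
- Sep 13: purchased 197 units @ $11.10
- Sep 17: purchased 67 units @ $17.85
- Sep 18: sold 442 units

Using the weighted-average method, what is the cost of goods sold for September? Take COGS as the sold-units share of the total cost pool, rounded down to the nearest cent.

COGS = $5,055.11

Sep 18, sell 442: 442/860 × $9,835.75 → $5,055.11
Ending inventory (cost pool remaining) = $4,780.64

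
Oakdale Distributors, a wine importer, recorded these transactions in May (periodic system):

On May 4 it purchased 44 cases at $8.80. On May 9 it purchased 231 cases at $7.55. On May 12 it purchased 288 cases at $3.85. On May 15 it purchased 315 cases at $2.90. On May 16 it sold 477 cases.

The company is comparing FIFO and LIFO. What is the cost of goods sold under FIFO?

FIFO COGS: 44 @ $8.80 + 231 @ $7.55 + 202 @ $3.85 = $2,908.95
LIFO COGS: 315 @ $2.90 + 162 @ $3.85 = $1,537.20

COGS = $2,908.95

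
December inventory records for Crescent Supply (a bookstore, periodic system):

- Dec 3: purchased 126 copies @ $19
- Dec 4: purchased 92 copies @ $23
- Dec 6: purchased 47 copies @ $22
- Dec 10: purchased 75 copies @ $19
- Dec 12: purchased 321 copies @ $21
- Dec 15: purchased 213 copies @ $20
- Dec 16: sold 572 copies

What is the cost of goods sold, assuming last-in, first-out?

Dec 16, 572 sold [LIFO — newest first]: 213 @ $20 + 321 @ $21 + 38 @ $19 = $11,723
Ending inventory: 126 @ $19 + 92 @ $23 + 47 @ $22 + 37 @ $19 = $6,247

COGS = $11,723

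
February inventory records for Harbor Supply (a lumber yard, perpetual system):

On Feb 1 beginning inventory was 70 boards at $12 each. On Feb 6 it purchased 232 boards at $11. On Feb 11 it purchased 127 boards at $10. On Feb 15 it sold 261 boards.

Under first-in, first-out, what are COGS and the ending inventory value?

Feb 15, 261 sold [FIFO — oldest first]: 70 @ $12 + 191 @ $11 = $2,941
Ending inventory: 41 @ $11 + 127 @ $10 = $1,721

COGS = $2,941; ending inventory = $1,721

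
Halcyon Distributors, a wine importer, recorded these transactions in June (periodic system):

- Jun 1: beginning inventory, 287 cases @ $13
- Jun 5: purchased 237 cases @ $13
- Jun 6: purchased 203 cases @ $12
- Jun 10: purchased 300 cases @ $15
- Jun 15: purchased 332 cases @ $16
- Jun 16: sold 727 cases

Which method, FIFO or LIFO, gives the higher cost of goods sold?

LIFO

FIFO COGS: 287 @ $13 + 237 @ $13 + 203 @ $12 = $9,248
LIFO COGS: 332 @ $16 + 300 @ $15 + 95 @ $12 = $10,952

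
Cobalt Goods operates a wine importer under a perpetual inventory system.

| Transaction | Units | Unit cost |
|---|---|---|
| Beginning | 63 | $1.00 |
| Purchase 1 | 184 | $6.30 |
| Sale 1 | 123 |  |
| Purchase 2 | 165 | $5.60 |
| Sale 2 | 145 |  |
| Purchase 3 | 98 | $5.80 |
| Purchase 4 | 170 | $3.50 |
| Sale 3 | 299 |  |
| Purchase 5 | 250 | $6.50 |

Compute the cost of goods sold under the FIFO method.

Sale 1 (123) [FIFO — oldest first]: 63 @ $1.00 + 60 @ $6.30 = $441.00
Sale 2 (145) [FIFO — oldest first]: 124 @ $6.30 + 21 @ $5.60 = $898.80
Sale 3 (299) [FIFO — oldest first]: 144 @ $5.60 + 98 @ $5.80 + 57 @ $3.50 = $1,574.30
Total COGS = $441.00 + $898.80 + $1,574.30 = $2,914.10
Ending inventory: 113 @ $3.50 + 250 @ $6.50 = $2,020.50

COGS = $2,914.10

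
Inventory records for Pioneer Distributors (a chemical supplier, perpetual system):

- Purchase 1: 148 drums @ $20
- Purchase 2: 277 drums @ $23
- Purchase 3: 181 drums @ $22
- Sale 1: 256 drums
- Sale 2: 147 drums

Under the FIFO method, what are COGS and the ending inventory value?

COGS = $8,825; ending inventory = $4,488

Sale 1 (256) [FIFO — oldest first]: 148 @ $20 + 108 @ $23 = $5,444
Sale 2 (147) [FIFO — oldest first]: 147 @ $23 = $3,381
Total COGS = $5,444 + $3,381 = $8,825
Ending inventory: 22 @ $23 + 181 @ $22 = $4,488
Check: goods available $13,313 = COGS $8,825 + ending $4,488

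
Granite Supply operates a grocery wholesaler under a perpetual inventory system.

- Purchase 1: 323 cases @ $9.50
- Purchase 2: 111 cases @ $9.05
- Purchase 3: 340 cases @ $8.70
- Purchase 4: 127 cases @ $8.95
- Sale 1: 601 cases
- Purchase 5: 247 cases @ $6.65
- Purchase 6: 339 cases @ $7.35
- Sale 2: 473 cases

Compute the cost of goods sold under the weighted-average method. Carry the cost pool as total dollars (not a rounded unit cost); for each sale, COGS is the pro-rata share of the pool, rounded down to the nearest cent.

COGS = $9,107.09

After Purchase 1: 323 on hand, pool $3,068.50 (≈ $9.5000 each)
After Purchase 2: 434 on hand, pool $4,073.05 (≈ $9.3849 each)
After Purchase 3: 774 on hand, pool $7,031.05 (≈ $9.0840 each)
After Purchase 4: 901 on hand, pool $8,167.70 (≈ $9.0651 each)
Sale 1, sell 601: 601/901 × $8,167.70 → $5,448.15
After Purchase 5: 547 on hand, pool $4,362.10 (≈ $7.9746 each)
After Purchase 6: 886 on hand, pool $6,853.75 (≈ $7.7356 each)
Sale 2, sell 473: 473/886 × $6,853.75 → $3,658.94
Total COGS = $5,448.15 + $3,658.94 = $9,107.09
Ending inventory (cost pool remaining) = $3,194.81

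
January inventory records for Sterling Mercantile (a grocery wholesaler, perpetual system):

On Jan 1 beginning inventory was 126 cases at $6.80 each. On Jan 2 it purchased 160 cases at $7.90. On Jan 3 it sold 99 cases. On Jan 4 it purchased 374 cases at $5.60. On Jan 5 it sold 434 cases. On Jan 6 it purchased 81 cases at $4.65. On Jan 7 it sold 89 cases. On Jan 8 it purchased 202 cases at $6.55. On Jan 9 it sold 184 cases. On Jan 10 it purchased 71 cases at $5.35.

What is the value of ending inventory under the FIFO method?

Jan 3, 99 sold [FIFO — oldest first]: 99 @ $6.80 = $673.20
Jan 5, 434 sold [FIFO — oldest first]: 27 @ $6.80 + 160 @ $7.90 + 247 @ $5.60 = $2,830.80
Jan 7, 89 sold [FIFO — oldest first]: 89 @ $5.60 = $498.40
Jan 9, 184 sold [FIFO — oldest first]: 38 @ $5.60 + 81 @ $4.65 + 65 @ $6.55 = $1,015.20
Total COGS = $673.20 + $2,830.80 + $498.40 + $1,015.20 = $5,017.60
Ending inventory: 137 @ $6.55 + 71 @ $5.35 = $1,277.20

Ending inventory = $1,277.20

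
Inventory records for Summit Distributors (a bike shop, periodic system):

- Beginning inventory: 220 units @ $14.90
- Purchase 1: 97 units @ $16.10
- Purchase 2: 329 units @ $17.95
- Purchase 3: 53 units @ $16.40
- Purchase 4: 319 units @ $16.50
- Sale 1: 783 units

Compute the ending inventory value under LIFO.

Sale 1 (783) [LIFO — newest first]: 319 @ $16.50 + 53 @ $16.40 + 329 @ $17.95 + 82 @ $16.10 = $13,358.45
Ending inventory: 220 @ $14.90 + 15 @ $16.10 = $3,519.50

Ending inventory = $3,519.50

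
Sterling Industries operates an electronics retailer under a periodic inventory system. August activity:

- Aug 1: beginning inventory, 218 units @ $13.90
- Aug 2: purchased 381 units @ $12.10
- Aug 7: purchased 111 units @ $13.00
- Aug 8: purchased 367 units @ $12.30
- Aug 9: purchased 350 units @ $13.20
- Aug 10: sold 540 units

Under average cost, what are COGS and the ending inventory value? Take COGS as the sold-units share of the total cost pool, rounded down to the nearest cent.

Aug 10, sell 540: 540/1427 × $18,217.40 → $6,893.76
Ending inventory (cost pool remaining) = $11,323.64

COGS = $6,893.76; ending inventory = $11,323.64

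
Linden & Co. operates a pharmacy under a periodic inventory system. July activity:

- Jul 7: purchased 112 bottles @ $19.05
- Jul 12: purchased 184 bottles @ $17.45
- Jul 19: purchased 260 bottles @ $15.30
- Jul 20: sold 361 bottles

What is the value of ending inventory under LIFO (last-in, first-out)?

Ending inventory = $3,581.95

Jul 20, 361 sold [LIFO — newest first]: 260 @ $15.30 + 101 @ $17.45 = $5,740.45
Ending inventory: 112 @ $19.05 + 83 @ $17.45 = $3,581.95
Check: goods available $9,322.40 = COGS $5,740.45 + ending $3,581.95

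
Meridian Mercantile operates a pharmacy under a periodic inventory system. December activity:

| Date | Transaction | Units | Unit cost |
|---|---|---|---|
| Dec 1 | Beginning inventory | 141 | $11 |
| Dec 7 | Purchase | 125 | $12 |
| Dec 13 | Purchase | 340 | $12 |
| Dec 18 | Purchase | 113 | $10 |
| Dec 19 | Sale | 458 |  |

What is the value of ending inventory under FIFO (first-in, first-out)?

Ending inventory = $2,906

Dec 19, 458 sold [FIFO — oldest first]: 141 @ $11 + 125 @ $12 + 192 @ $12 = $5,355
Ending inventory: 148 @ $12 + 113 @ $10 = $2,906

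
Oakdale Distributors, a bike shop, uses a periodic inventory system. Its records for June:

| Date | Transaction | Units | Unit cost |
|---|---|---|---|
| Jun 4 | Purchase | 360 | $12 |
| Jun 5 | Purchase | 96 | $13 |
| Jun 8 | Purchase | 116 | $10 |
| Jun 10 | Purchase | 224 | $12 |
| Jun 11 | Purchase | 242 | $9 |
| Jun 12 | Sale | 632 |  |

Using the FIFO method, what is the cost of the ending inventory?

Jun 12, 632 sold [FIFO — oldest first]: 360 @ $12 + 96 @ $13 + 116 @ $10 + 60 @ $12 = $7,448
Ending inventory: 164 @ $12 + 242 @ $9 = $4,146
Check: goods available $11,594 = COGS $7,448 + ending $4,146

Ending inventory = $4,146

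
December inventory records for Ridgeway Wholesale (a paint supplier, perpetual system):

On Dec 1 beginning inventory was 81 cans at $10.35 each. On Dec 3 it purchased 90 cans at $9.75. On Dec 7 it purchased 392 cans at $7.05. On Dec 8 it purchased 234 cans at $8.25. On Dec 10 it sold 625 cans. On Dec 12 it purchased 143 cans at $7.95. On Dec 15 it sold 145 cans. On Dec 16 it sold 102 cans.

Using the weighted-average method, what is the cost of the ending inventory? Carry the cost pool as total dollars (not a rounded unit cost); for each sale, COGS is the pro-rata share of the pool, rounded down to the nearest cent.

After Dec 1: 81 on hand, pool $838.35 (≈ $10.3500 each)
After Dec 3: 171 on hand, pool $1,715.85 (≈ $10.0342 each)
After Dec 7: 563 on hand, pool $4,479.45 (≈ $7.9564 each)
After Dec 8: 797 on hand, pool $6,409.95 (≈ $8.0426 each)
Dec 10, sell 625: 625/797 × $6,409.95 → $5,026.62
After Dec 12: 315 on hand, pool $2,520.18 (≈ $8.0006 each)
Dec 15, sell 145: 145/315 × $2,520.18 → $1,160.08
Dec 16, sell 102: 102/170 × $1,360.10 → $816.06
Total COGS = $5,026.62 + $1,160.08 + $816.06 = $7,002.76
Ending inventory (cost pool remaining) = $544.04
Check: goods available $7,546.80 = COGS $7,002.76 + ending $544.04

Ending inventory = $544.04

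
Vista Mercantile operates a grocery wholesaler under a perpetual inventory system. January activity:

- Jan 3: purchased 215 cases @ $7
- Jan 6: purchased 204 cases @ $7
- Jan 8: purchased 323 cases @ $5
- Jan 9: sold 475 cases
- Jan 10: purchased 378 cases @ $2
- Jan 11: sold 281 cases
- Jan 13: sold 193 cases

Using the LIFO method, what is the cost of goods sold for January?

COGS = $4,107

Jan 9, 475 sold [LIFO — newest first]: 323 @ $5 + 152 @ $7 = $2,679
Jan 11, 281 sold [LIFO — newest first]: 281 @ $2 = $562
Jan 13, 193 sold [LIFO — newest first]: 97 @ $2 + 52 @ $7 + 44 @ $7 = $866
Total COGS = $2,679 + $562 + $866 = $4,107
Ending inventory: 171 @ $7 = $1,197
Check: goods available $5,304 = COGS $4,107 + ending $1,197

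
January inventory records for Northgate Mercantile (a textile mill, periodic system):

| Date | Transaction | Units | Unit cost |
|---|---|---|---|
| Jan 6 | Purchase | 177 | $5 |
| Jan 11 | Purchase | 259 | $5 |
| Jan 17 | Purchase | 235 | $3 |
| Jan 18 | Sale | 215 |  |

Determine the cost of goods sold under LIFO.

Jan 18, 215 sold [LIFO — newest first]: 215 @ $3 = $645
Ending inventory: 177 @ $5 + 259 @ $5 + 20 @ $3 = $2,240

COGS = $645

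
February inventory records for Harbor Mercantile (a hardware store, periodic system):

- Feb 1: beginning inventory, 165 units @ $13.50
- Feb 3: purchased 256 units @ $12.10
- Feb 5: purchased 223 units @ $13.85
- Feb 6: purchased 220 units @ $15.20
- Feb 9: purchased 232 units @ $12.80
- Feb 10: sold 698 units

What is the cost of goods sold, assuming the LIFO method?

Feb 10, 698 sold [LIFO — newest first]: 232 @ $12.80 + 220 @ $15.20 + 223 @ $13.85 + 23 @ $12.10 = $9,680.45
Ending inventory: 165 @ $13.50 + 233 @ $12.10 = $5,046.80
Check: goods available $14,727.25 = COGS $9,680.45 + ending $5,046.80

COGS = $9,680.45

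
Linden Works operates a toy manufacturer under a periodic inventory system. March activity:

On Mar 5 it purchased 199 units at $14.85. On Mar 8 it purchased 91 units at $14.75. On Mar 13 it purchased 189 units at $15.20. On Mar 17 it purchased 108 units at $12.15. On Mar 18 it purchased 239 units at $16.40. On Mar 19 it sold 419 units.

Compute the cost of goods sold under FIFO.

COGS = $6,258.20

Mar 19, 419 sold [FIFO — oldest first]: 199 @ $14.85 + 91 @ $14.75 + 129 @ $15.20 = $6,258.20
Ending inventory: 60 @ $15.20 + 108 @ $12.15 + 239 @ $16.40 = $6,143.80
Check: goods available $12,402.00 = COGS $6,258.20 + ending $6,143.80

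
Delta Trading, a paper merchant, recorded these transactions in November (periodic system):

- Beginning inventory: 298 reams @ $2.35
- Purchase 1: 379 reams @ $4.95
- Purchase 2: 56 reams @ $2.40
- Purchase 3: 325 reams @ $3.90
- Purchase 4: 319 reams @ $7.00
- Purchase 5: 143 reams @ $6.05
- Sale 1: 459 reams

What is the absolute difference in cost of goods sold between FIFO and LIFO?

FIFO COGS: 298 @ $2.35 + 161 @ $4.95 = $1,497.25
LIFO COGS: 143 @ $6.05 + 316 @ $7.00 = $3,077.15
Difference = |$1,497.25 − $3,077.15| = $1,579.90

$1,579.90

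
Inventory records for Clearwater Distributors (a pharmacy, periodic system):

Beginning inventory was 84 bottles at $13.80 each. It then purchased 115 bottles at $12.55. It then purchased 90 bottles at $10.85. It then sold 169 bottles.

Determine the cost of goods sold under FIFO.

Sale 1 (169) [FIFO — oldest first]: 84 @ $13.80 + 85 @ $12.55 = $2,225.95
Ending inventory: 30 @ $12.55 + 90 @ $10.85 = $1,353.00

COGS = $2,225.95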